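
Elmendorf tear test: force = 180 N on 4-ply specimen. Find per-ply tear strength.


Formula: Per-ply strength = Total force / Number of plies
Per-ply = 180 N / 4
Per-ply = 45 N

45 N


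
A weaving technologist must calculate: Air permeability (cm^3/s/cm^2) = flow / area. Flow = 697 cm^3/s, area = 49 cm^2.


Formula: Air Permeability = Airflow / Test Area
AP = 697 cm^3/s / 49 cm^2
AP = 14.2 cm^3/s/cm^2

14.2 cm^3/s/cm^2


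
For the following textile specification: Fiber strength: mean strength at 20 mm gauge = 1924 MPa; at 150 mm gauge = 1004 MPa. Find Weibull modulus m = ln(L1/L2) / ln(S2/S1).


Formula: m = ln(L1/L2) / ln(S2/S1)
Step 1: ln(L1/L2) = ln(20/150) = -2.01490
Step 2: S2/S1 = 1004/1924 = 0.52183
Step 3: ln(S2/S1) = ln(0.52183) = -0.65041
Step 4: m = -2.01490 / -0.65041 = 3.10

3.10 (Weibull m)


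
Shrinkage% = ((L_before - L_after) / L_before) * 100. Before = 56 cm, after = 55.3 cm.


Formula: Shrinkage% = ((L_before - L_after) / L_before) * 100
Step 1: Shrinkage = 56 - 55.3 = 0.7 cm
Step 2: Shrinkage% = (0.7 / 56) * 100
Step 3: Shrinkage% = 0.0125 * 100 = 1.25% ≈ 1.3%

1.3%


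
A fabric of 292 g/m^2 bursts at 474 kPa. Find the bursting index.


Formula: Bursting Index = Bursting Strength / Fabric GSM
BI = 474 kPa / 292 g/m^2
BI = 1.623 kPa/(g/m^2)

1.623 kPa/(g/m^2)


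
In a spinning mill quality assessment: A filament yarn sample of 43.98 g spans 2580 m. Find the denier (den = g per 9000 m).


Formula: den = (mass_g / length_m) * 9000
Substituting: den = (43.98 / 2580) * 9000
Intermediate: 43.98 / 2580 = 0.01704651 g/m
den = 0.01704651 * 9000 = 153.4 denier

153.4 denier


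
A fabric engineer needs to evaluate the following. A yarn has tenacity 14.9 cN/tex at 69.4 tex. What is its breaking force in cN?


Formula: Breaking force = Tenacity * Linear density
F = 14.9 cN/tex * 69.4 tex
F = 1034.06 cN

1034.06 cN


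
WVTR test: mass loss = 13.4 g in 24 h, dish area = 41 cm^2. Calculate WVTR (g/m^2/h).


Formula: WVTR = mass_loss / (area * time)
Step 1: Convert area: 41 cm^2 = 0.0041 m^2
Step 2: WVTR = 13.4 g / (0.0041 m^2 * 24 h)
Step 3: WVTR = 13.4 / 0.0984 = 136.2 g/m^2/h

136.2 g/m^2/h


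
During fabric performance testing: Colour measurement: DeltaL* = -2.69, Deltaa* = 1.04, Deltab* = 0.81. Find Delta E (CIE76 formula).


Formula: Delta E = sqrt(dL*^2 + da*^2 + db*^2)
Step 1: dL*^2 = (-2.69)^2 = 7.2361
Step 2: da*^2 = 1.04^2 = 1.0816
Step 3: db*^2 = 0.81^2 = 0.6561
Step 4: Sum = 7.2361 + 1.0816 + 0.6561 = 8.9738
Step 5: Delta E = sqrt(8.9738) = 3.0

3.0 Delta E


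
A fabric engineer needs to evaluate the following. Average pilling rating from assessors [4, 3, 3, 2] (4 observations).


Formula: Mean = sum / count
Sum = 4 + 3 + 3 + 2 = 12
Mean = 12 / 4 = 3.0

3.0


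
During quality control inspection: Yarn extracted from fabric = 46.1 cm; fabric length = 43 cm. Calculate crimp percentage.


Formula: Crimp% = ((L_yarn - L_fabric) / L_fabric) * 100
Step 1: Extension = 46.1 - 43 = 3.1 cm
Step 2: Crimp% = (3.1 / 43) * 100
Step 3: Crimp% = 0.072093 * 100 = 7.2093% ≈ 7.2%

7.2%


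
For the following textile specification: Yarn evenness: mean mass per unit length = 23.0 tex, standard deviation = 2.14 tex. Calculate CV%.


Formula: CV% = (standard deviation / mean) * 100
Step 1: Ratio = 2.14 / 23.0 = 0.093043
Step 2: CV% = 0.093043 * 100 = 9.3043% ≈ 9.3%

9.3%


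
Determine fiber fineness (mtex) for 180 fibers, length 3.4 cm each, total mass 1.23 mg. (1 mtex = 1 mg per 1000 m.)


Formula: fineness (mtex) = mass (mg) / total length (km) = (mass_mg / total_length_m) * 1000
Step 1: Convert fiber length: 3.4 cm = 0.034 m
Step 2: Total fiber length = 180 * 0.034 = 6.12 m
Step 3: Linear density = 1.23 mg / 6.12 m = 0.2010 mg/m
Step 4: fineness = 0.2010 * 1000 = 201.0 mtex

201.0 mtex


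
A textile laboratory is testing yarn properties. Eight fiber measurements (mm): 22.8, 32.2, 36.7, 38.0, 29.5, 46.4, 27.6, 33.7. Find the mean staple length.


Formula: Mean = sum of lengths / count
Sum = 22.8 + 32.2 + 36.7 + 38.0 + 29.5 + 46.4 + 27.6 + 33.7
Sum = 266.9 mm
Mean = 266.9 / 8 = 33.36 mm

33.36 mm


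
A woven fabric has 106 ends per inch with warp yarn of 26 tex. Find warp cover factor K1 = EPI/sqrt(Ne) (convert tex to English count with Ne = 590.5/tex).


Formula: K1 = EPI / sqrt(Ne), with Ne = 590.5 / tex_warp
Step 1: Ne = 590.5 / 26 = 22.712
Step 2: sqrt(Ne) = sqrt(22.712) = 4.7657
Step 3: K1 = 106 / 4.7657 = 22.2

22.2


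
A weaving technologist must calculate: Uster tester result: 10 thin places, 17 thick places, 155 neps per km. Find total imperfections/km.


Formula: Total = thin places + thick places + neps
Total = 10 + 17 + 155
Total = 182 imperfections/km

182 imperfections/km


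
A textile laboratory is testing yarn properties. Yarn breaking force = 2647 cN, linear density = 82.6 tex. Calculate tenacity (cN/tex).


Formula: Tenacity = Breaking force / Linear density
Tenacity = 2647 cN / 82.6 tex
Tenacity = 32.05 cN/tex

32.05 cN/tex


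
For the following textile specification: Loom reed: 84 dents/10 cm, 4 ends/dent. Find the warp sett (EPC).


Formula: EPC = (dents per 10 cm * ends per dent) / 10
Step 1: Total ends per 10 cm = 84 * 4 = 336
Step 2: EPC = 336 / 10 = 33.6 ends/cm

33.6 ends/cm


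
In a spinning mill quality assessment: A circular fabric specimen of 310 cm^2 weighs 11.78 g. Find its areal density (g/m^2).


Formula: GSM = mass_g / area_m2
Step 1: Convert area: 310 cm^2 = 310 / 10000 = 0.031 m^2
Step 2: GSM = 11.78 g / 0.031 m^2 = 380.0 g/m^2

380.0 g/m^2


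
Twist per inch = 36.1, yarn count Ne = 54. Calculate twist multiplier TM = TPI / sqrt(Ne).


Formula: TM = TPI / sqrt(Ne)
Step 1: sqrt(Ne) = sqrt(54) = 7.3485
Step 2: TM = 36.1 / 7.3485 = 4.91

4.91 TM


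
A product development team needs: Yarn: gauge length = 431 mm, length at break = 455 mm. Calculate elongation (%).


Formula: Elongation (%) = ((L_break - L0) / L0) * 100
Step 1: Extension = 455 - 431 = 24 mm
Step 2: Elongation = (24 / 431) * 100
Step 3: Elongation = 0.055684 * 100 = 5.5684% ≈ 5.6%

5.6%


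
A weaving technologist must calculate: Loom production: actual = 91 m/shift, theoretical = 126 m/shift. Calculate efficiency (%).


Formula: Efficiency% = (Actual output / Theoretical output) * 100
Efficiency% = (91 / 126) * 100
Efficiency% = 0.722222 * 100 = 72.2222% ≈ 72.2%

72.2%


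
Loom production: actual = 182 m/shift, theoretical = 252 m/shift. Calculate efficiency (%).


Formula: Efficiency% = (Actual output / Theoretical output) * 100
Efficiency% = (182 / 252) * 100
Efficiency% = 0.722222 * 100 = 72.2222% ≈ 72.2%

72.2%


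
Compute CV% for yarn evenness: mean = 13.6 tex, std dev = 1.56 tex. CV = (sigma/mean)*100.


Formula: CV% = (standard deviation / mean) * 100
Step 1: Ratio = 1.56 / 13.6 = 0.114706
Step 2: CV% = 0.114706 * 100 = 11.4706% ≈ 11.5%

11.5%


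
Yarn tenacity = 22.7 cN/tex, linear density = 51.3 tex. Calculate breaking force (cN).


Formula: Breaking force = Tenacity * Linear density
F = 22.7 cN/tex * 51.3 tex
F = 1164.51 cN

1164.51 cN


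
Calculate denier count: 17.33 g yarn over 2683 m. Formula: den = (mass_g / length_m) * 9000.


Formula: den = (mass_g / length_m) * 9000
Substituting: den = (17.33 / 2683) * 9000
Intermediate: 17.33 / 2683 = 0.00645919 g/m
den = 0.00645919 * 9000 = 58.1 denier

58.1 denier


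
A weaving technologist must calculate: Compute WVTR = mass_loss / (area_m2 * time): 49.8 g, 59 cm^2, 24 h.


Formula: WVTR = mass_loss / (area * time)
Step 1: Convert area: 59 cm^2 = 0.0059 m^2
Step 2: WVTR = 49.8 g / (0.0059 m^2 * 24 h)
Step 3: WVTR = 49.8 / 0.1416 = 351.7 g/m^2/h

351.7 g/m^2/h


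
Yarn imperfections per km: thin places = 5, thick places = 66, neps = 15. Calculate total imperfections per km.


Formula: Total = thin places + thick places + neps
Total = 5 + 66 + 15
Total = 86 imperfections/km

86 imperfections/km


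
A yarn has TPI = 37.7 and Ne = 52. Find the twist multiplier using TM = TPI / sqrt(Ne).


Formula: TM = TPI / sqrt(Ne)
Step 1: sqrt(Ne) = sqrt(52) = 7.2111
Step 2: TM = 37.7 / 7.2111 = 5.23

5.23 TM


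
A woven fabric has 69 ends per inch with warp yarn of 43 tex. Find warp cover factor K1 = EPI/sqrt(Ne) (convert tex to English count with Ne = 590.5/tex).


Formula: K1 = EPI / sqrt(Ne), with Ne = 590.5 / tex_warp
Step 1: Ne = 590.5 / 43 = 13.733
Step 2: sqrt(Ne) = sqrt(13.733) = 3.7058
Step 3: K1 = 69 / 3.7058 = 18.6

18.6


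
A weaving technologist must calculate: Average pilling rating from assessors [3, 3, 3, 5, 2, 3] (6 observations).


Formula: Mean = sum / count
Sum = 3 + 3 + 3 + 5 + 2 + 3 = 19
Mean = 19 / 6 = 3.2

3.2


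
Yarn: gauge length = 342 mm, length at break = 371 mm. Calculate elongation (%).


Formula: Elongation (%) = ((L_break - L0) / L0) * 100
Step 1: Extension = 371 - 342 = 29 mm
Step 2: Elongation = (29 / 342) * 100
Step 3: Elongation = 0.084795 * 100 = 8.4795% ≈ 8.5%

8.5%


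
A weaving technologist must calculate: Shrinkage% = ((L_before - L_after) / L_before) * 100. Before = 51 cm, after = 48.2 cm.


Formula: Shrinkage% = ((L_before - L_after) / L_before) * 100
Step 1: Shrinkage = 51 - 48.2 = 2.8 cm
Step 2: Shrinkage% = (2.8 / 51) * 100
Step 3: Shrinkage% = 0.054902 * 100 = 5.4902% ≈ 5.5%

5.5%


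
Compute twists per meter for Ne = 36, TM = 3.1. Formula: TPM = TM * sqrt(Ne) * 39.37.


Formula: TPM = TM * sqrt(Ne) * 39.37
Step 1: sqrt(Ne) = sqrt(36) = 6
Step 2: TM * sqrt(Ne) = 3.1 * 6 = 18.6
Step 3: TPM = 18.6 * 39.37 = 732 twists/m

732 twists/m


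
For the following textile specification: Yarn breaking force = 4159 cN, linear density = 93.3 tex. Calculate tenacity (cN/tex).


Formula: Tenacity = Breaking force / Linear density
Tenacity = 4159 cN / 93.3 tex
Tenacity = 44.58 cN/tex

44.58 cN/tex


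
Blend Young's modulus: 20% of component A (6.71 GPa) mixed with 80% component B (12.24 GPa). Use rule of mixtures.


Formula: Blend property = (fraction_A * property_A) + (fraction_B * property_B)
Step 1: Contribution A = 20/100 * 6.71 GPa = 1.342 GPa
Step 2: Contribution B = 80/100 * 12.24 GPa = 9.792 GPa
Step 3: Blend Young's modulus = 1.342 + 9.792 = 11.134 GPa

11.134 GPa


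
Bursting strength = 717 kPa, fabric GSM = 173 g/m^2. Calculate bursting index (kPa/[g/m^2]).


Formula: Bursting Index = Bursting Strength / Fabric GSM
BI = 717 kPa / 173 g/m^2
BI = 4.145 kPa/(g/m^2)

4.145 kPa/(g/m^2)


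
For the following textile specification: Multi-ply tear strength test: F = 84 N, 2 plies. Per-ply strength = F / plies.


Formula: Per-ply strength = Total force / Number of plies
Per-ply = 84 N / 2
Per-ply = 42 N

42 N


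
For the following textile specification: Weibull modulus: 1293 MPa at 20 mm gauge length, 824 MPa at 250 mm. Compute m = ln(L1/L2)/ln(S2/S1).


Formula: m = ln(L1/L2) / ln(S2/S1)
Step 1: ln(L1/L2) = ln(20/250) = -2.52573
Step 2: S2/S1 = 824/1293 = 0.63728
Step 3: ln(S2/S1) = ln(0.63728) = -0.45055
Step 4: m = -2.52573 / -0.45055 = 5.61

5.61 (Weibull m)


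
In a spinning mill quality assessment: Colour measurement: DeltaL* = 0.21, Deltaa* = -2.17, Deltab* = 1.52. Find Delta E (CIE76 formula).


Formula: Delta E = sqrt(dL*^2 + da*^2 + db*^2)
Step 1: dL*^2 = 0.21^2 = 0.0441
Step 2: da*^2 = (-2.17)^2 = 4.7089
Step 3: db*^2 = 1.52^2 = 2.3104
Step 4: Sum = 0.0441 + 4.7089 + 2.3104 = 7.0634
Step 5: Delta E = sqrt(7.0634) = 2.66

2.66 Delta E


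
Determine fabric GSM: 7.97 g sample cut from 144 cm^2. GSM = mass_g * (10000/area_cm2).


Formula: GSM = mass_g / area_m2
Step 1: Convert area: 144 cm^2 = 144 / 10000 = 0.0144 m^2
Step 2: GSM = 7.97 g / 0.0144 m^2 = 553.5 g/m^2

553.5 g/m^2


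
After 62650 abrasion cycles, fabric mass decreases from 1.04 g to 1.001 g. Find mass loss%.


Formula: Mass loss% = ((m_before - m_after) / m_before) * 100
Step 1: Mass loss = 1.04 - 1.001 = 0.039 g
Step 2: Ratio = 0.039 / 1.04 = 0.0375
Step 3: Mass loss% = 0.0375 * 100 = 3.75%

3.75%


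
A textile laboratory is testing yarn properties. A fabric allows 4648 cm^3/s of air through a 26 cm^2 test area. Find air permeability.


Formula: Air Permeability = Airflow / Test Area
AP = 4648 cm^3/s / 26 cm^2
AP = 178.8 cm^3/s/cm^2

178.8 cm^3/s/cm^2


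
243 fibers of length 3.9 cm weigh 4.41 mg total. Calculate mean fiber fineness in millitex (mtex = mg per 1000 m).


Formula: fineness (mtex) = mass (mg) / total length (km) = (mass_mg / total_length_m) * 1000
Step 1: Convert fiber length: 3.9 cm = 0.039 m
Step 2: Total fiber length = 243 * 0.039 = 9.477 m
Step 3: Linear density = 4.41 mg / 9.477 m = 0.4653 mg/m
Step 4: fineness = 0.4653 * 1000 = 465.3 mtex

465.3 mtex


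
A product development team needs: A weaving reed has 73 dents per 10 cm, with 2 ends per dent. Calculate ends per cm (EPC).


Formula: EPC = (dents per 10 cm * ends per dent) / 10
Step 1: Total ends per 10 cm = 73 * 2 = 146
Step 2: EPC = 146 / 10 = 14.6 ends/cm

14.6 ends/cm


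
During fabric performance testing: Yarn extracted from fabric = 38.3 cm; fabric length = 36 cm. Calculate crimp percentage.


Formula: Crimp% = ((L_yarn - L_fabric) / L_fabric) * 100
Step 1: Extension = 38.3 - 36 = 2.3 cm
Step 2: Crimp% = (2.3 / 36) * 100
Step 3: Crimp% = 0.063889 * 100 = 6.3889% ≈ 6.4%

6.4%


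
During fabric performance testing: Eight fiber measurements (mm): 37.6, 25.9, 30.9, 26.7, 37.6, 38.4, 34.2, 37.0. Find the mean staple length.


Formula: Mean = sum of lengths / count
Sum = 37.6 + 25.9 + 30.9 + 26.7 + 37.6 + 38.4 + 34.2 + 37.0
Sum = 268.3 mm
Mean = 268.3 / 8 = 33.54 mm

33.54 mm


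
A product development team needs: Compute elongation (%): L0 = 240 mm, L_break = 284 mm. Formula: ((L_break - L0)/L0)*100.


Formula: Elongation (%) = ((L_break - L0) / L0) * 100
Step 1: Extension = 284 - 240 = 44 mm
Step 2: Elongation = (44 / 240) * 100
Step 3: Elongation = 0.183333 * 100 = 18.3333% ≈ 18.3%

18.3%


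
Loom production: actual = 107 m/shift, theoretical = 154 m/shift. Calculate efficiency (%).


Formula: Efficiency% = (Actual output / Theoretical output) * 100
Efficiency% = (107 / 154) * 100
Efficiency% = 0.694805 * 100 = 69.4805% ≈ 69.5%

69.5%


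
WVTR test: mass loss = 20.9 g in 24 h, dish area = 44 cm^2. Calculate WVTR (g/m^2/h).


Formula: WVTR = mass_loss / (area * time)
Step 1: Convert area: 44 cm^2 = 0.0044 m^2
Step 2: WVTR = 20.9 g / (0.0044 m^2 * 24 h)
Step 3: WVTR = 20.9 / 0.1056 = 197.9 g/m^2/h

197.9 g/m^2/h


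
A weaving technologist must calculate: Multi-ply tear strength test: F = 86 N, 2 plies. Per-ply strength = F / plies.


Formula: Per-ply strength = Total force / Number of plies
Per-ply = 86 N / 2
Per-ply = 43 N

43 N


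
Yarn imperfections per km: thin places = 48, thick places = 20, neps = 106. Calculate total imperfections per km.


Formula: Total = thin places + thick places + neps
Total = 48 + 20 + 106
Total = 174 imperfections/km

174 imperfections/km


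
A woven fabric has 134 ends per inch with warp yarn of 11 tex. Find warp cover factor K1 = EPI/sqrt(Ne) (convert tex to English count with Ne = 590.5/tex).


Formula: K1 = EPI / sqrt(Ne), with Ne = 590.5 / tex_warp
Step 1: Ne = 590.5 / 11 = 53.682
Step 2: sqrt(Ne) = sqrt(53.682) = 7.3268
Step 3: K1 = 134 / 7.3268 = 18.3

18.3


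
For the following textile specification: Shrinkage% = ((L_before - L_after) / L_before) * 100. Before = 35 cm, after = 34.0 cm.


Formula: Shrinkage% = ((L_before - L_after) / L_before) * 100
Step 1: Shrinkage = 35 - 34.0 = 1.0 cm
Step 2: Shrinkage% = (1.0 / 35) * 100
Step 3: Shrinkage% = 0.028571 * 100 = 2.8571% ≈ 2.9%

2.9%


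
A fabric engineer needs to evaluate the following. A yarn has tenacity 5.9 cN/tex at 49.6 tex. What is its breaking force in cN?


Formula: Breaking force = Tenacity * Linear density
F = 5.9 cN/tex * 49.6 tex
F = 292.64 cN

292.64 cN


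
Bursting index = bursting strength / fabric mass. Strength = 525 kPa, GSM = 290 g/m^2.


Formula: Bursting Index = Bursting Strength / Fabric GSM
BI = 525 kPa / 290 g/m^2
BI = 1.810 kPa/(g/m^2)

1.810 kPa/(g/m^2)


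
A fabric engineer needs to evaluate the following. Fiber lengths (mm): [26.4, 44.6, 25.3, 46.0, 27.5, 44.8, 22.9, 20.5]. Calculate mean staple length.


Formula: Mean = sum of lengths / count
Sum = 26.4 + 44.6 + 25.3 + 46.0 + 27.5 + 44.8 + 22.9 + 20.5
Sum = 258.0 mm
Mean = 258.0 / 8 = 32.25 mm

32.25 mm


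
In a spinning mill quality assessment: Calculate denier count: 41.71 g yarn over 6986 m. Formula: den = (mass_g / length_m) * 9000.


Formula: den = (mass_g / length_m) * 9000
Substituting: den = (41.71 / 6986) * 9000
Intermediate: 41.71 / 6986 = 0.00597051 g/m
den = 0.00597051 * 9000 = 53.7 denier

53.7 denier


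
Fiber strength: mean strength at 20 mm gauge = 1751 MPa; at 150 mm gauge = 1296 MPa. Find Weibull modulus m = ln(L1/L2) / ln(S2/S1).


Formula: m = ln(L1/L2) / ln(S2/S1)
Step 1: ln(L1/L2) = ln(20/150) = -2.01490
Step 2: S2/S1 = 1296/1751 = 0.74015
Step 3: ln(S2/S1) = ln(0.74015) = -0.30090
Step 4: m = -2.01490 / -0.30090 = 6.70

6.70 (Weibull m)


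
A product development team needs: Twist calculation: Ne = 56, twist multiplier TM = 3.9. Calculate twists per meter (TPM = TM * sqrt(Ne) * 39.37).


Formula: TPM = TM * sqrt(Ne) * 39.37
Step 1: sqrt(Ne) = sqrt(56) = 7.4833
Step 2: TM * sqrt(Ne) = 3.9 * 7.4833 = 29.1849
Step 3: TPM = 29.1849 * 39.37 = 1149 twists/m

1149 twists/m


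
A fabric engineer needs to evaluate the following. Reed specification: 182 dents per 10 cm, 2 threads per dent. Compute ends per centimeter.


Formula: EPC = (dents per 10 cm * ends per dent) / 10
Step 1: Total ends per 10 cm = 182 * 2 = 364
Step 2: EPC = 364 / 10 = 36.4 ends/cm

36.4 ends/cm


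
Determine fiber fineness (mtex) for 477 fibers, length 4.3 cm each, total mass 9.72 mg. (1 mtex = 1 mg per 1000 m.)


Formula: fineness (mtex) = mass (mg) / total length (km) = (mass_mg / total_length_m) * 1000
Step 1: Convert fiber length: 4.3 cm = 0.043 m
Step 2: Total fiber length = 477 * 0.043 = 20.511 m
Step 3: Linear density = 9.72 mg / 20.511 m = 0.4739 mg/m
Step 4: fineness = 0.4739 * 1000 = 473.9 mtex

473.9 mtex


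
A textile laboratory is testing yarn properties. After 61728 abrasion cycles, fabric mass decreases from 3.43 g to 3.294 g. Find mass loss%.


Formula: Mass loss% = ((m_before - m_after) / m_before) * 100
Step 1: Mass loss = 3.43 - 3.294 = 0.136 g
Step 2: Ratio = 0.136 / 3.43 = 0.0396501
Step 3: Mass loss% = 0.0396501 * 100 = 3.96501% ≈ 3.97%

3.97%


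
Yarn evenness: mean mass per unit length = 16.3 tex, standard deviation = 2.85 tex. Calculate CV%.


Formula: CV% = (standard deviation / mean) * 100
Step 1: Ratio = 2.85 / 16.3 = 0.174847
Step 2: CV% = 0.174847 * 100 = 17.4847% ≈ 17.5%

17.5%


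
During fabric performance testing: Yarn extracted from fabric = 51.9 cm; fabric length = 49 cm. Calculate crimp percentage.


Formula: Crimp% = ((L_yarn - L_fabric) / L_fabric) * 100
Step 1: Extension = 51.9 - 49 = 2.9 cm
Step 2: Crimp% = (2.9 / 49) * 100
Step 3: Crimp% = 0.059184 * 100 = 5.9184% ≈ 5.9%

5.9%


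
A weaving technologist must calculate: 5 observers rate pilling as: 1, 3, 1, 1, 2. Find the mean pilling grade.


Formula: Mean = sum / count
Sum = 1 + 3 + 1 + 1 + 2 = 8
Mean = 8 / 5 = 1.6

1.6


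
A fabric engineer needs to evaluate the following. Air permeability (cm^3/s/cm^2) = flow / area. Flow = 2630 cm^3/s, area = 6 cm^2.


Formula: Air Permeability = Airflow / Test Area
AP = 2630 cm^3/s / 6 cm^2
AP = 438.3 cm^3/s/cm^2

438.3 cm^3/s/cm^2


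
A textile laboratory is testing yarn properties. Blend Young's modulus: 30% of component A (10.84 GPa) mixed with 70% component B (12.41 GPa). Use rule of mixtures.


Formula: Blend property = (fraction_A * property_A) + (fraction_B * property_B)
Step 1: Contribution A = 30/100 * 10.84 GPa = 3.252 GPa
Step 2: Contribution B = 70/100 * 12.41 GPa = 8.687 GPa
Step 3: Blend Young's modulus = 3.252 + 8.687 = 11.939 GPa

11.939 GPa


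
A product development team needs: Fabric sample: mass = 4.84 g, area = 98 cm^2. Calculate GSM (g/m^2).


Formula: GSM = mass_g / area_m2
Step 1: Convert area: 98 cm^2 = 98 / 10000 = 0.0098 m^2
Step 2: GSM = 4.84 g / 0.0098 m^2 = 493.9 g/m^2

493.9 g/m^2


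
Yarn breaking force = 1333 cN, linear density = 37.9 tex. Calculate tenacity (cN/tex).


Formula: Tenacity = Breaking force / Linear density
Tenacity = 1333 cN / 37.9 tex
Tenacity = 35.17 cN/tex

35.17 cN/tex


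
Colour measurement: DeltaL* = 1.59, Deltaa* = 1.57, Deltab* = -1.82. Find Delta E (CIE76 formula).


Formula: Delta E = sqrt(dL*^2 + da*^2 + db*^2)
Step 1: dL*^2 = 1.59^2 = 2.5281
Step 2: da*^2 = 1.57^2 = 2.4649
Step 3: db*^2 = (-1.82)^2 = 3.3124
Step 4: Sum = 2.5281 + 2.4649 + 3.3124 = 8.3054
Step 5: Delta E = sqrt(8.3054) = 2.88

2.88 Delta E


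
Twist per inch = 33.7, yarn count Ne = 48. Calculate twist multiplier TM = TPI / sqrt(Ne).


Formula: TM = TPI / sqrt(Ne)
Step 1: sqrt(Ne) = sqrt(48) = 6.9282
Step 2: TM = 33.7 / 6.9282 = 4.86

4.86 TM


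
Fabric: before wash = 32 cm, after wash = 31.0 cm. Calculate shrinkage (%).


Formula: Shrinkage% = ((L_before - L_after) / L_before) * 100
Step 1: Shrinkage = 32 - 31.0 = 1.0 cm
Step 2: Shrinkage% = (1.0 / 32) * 100
Step 3: Shrinkage% = 0.03125 * 100 = 3.125% ≈ 3.1%

3.1%


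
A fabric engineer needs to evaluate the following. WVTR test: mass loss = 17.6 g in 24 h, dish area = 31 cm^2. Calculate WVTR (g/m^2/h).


Formula: WVTR = mass_loss / (area * time)
Step 1: Convert area: 31 cm^2 = 0.0031 m^2
Step 2: WVTR = 17.6 g / (0.0031 m^2 * 24 h)
Step 3: WVTR = 17.6 / 0.0744 = 236.6 g/m^2/h

236.6 g/m^2/h


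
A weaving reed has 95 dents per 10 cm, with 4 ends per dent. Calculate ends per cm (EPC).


Formula: EPC = (dents per 10 cm * ends per dent) / 10
Step 1: Total ends per 10 cm = 95 * 4 = 380
Step 2: EPC = 380 / 10 = 38.0 ends/cm

38.0 ends/cm


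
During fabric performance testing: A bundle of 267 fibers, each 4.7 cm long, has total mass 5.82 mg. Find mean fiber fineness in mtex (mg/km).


Formula: fineness (mtex) = mass (mg) / total length (km) = (mass_mg / total_length_m) * 1000
Step 1: Convert fiber length: 4.7 cm = 0.047 m
Step 2: Total fiber length = 267 * 0.047 = 12.549 m
Step 3: Linear density = 5.82 mg / 12.549 m = 0.4638 mg/m
Step 4: fineness = 0.4638 * 1000 = 463.8 mtex

463.8 mtex


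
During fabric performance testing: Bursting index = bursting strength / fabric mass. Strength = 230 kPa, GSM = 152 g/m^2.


Formula: Bursting Index = Bursting Strength / Fabric GSM
BI = 230 kPa / 152 g/m^2
BI = 1.513 kPa/(g/m^2)

1.513 kPa/(g/m^2)


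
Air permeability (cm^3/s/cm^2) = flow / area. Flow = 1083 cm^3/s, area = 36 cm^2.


Formula: Air Permeability = Airflow / Test Area
AP = 1083 cm^3/s / 36 cm^2
AP = 30.1 cm^3/s/cm^2

30.1 cm^3/s/cm^2


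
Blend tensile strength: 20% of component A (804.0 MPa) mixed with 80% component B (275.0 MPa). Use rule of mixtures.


Formula: Blend property = (fraction_A * property_A) + (fraction_B * property_B)
Step 1: Contribution A = 20/100 * 804.0 MPa = 160.8 MPa
Step 2: Contribution B = 80/100 * 275.0 MPa = 220.0 MPa
Step 3: Blend tensile strength = 160.8 + 220.0 = 380.8 MPa

380.8 MPa


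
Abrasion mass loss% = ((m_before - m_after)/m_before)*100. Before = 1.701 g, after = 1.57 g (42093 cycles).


Formula: Mass loss% = ((m_before - m_after) / m_before) * 100
Step 1: Mass loss = 1.701 - 1.57 = 0.131 g
Step 2: Ratio = 0.131 / 1.701 = 0.0770135
Step 3: Mass loss% = 0.0770135 * 100 = 7.70135% ≈ 7.70%

7.70%


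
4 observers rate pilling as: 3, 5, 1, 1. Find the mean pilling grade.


Formula: Mean = sum / count
Sum = 3 + 5 + 1 + 1 = 10
Mean = 10 / 4 = 2.5

2.5


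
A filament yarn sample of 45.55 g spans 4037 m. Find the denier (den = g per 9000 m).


Formula: den = (mass_g / length_m) * 9000
Substituting: den = (45.55 / 4037) * 9000
Intermediate: 45.55 / 4037 = 0.01128313 g/m
den = 0.01128313 * 9000 = 101.5 denier

101.5 denier


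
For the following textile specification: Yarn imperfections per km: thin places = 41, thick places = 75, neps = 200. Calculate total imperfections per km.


Formula: Total = thin places + thick places + neps
Total = 41 + 75 + 200
Total = 316 imperfections/km

316 imperfections/km


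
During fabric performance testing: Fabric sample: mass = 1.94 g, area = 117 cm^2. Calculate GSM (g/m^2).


Formula: GSM = mass_g / area_m2
Step 1: Convert area: 117 cm^2 = 117 / 10000 = 0.0117 m^2
Step 2: GSM = 1.94 g / 0.0117 m^2 = 165.8 g/m^2

165.8 g/m^2


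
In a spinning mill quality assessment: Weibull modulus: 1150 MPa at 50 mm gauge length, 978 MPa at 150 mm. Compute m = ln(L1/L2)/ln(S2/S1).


Formula: m = ln(L1/L2) / ln(S2/S1)
Step 1: ln(L1/L2) = ln(50/150) = -1.09861
Step 2: S2/S1 = 978/1150 = 0.85043
Step 3: ln(S2/S1) = ln(0.85043) = -0.16201
Step 4: m = -1.09861 / -0.16201 = 6.78

6.78 (Weibull m)


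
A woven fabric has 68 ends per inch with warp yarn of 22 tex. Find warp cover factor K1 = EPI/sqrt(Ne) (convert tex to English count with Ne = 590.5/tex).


Formula: K1 = EPI / sqrt(Ne), with Ne = 590.5 / tex_warp
Step 1: Ne = 590.5 / 22 = 26.841
Step 2: sqrt(Ne) = sqrt(26.841) = 5.1808
Step 3: K1 = 68 / 5.1808 = 13.1

13.1


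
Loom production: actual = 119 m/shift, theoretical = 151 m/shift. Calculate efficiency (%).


Formula: Efficiency% = (Actual output / Theoretical output) * 100
Efficiency% = (119 / 151) * 100
Efficiency% = 0.788079 * 100 = 78.8079% ≈ 78.8%

78.8%


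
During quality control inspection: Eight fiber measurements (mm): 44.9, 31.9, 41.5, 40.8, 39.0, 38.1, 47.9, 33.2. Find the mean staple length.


Formula: Mean = sum of lengths / count
Sum = 44.9 + 31.9 + 41.5 + 40.8 + 39.0 + 38.1 + 47.9 + 33.2
Sum = 317.3 mm
Mean = 317.3 / 8 = 39.66 mm

39.66 mm


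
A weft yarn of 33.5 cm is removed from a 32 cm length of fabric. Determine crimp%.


Formula: Crimp% = ((L_yarn - L_fabric) / L_fabric) * 100
Step 1: Extension = 33.5 - 32 = 1.5 cm
Step 2: Crimp% = (1.5 / 32) * 100
Step 3: Crimp% = 0.046875 * 100 = 4.6875% ≈ 4.7%

4.7%


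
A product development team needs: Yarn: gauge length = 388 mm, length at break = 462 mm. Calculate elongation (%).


Formula: Elongation (%) = ((L_break - L0) / L0) * 100
Step 1: Extension = 462 - 388 = 74 mm
Step 2: Elongation = (74 / 388) * 100
Step 3: Elongation = 0.190722 * 100 = 19.0722% ≈ 19.1%

19.1%


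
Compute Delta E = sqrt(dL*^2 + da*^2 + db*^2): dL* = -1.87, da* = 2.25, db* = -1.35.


Formula: Delta E = sqrt(dL*^2 + da*^2 + db*^2)
Step 1: dL*^2 = (-1.87)^2 = 3.4969
Step 2: da*^2 = 2.25^2 = 5.0625
Step 3: db*^2 = (-1.35)^2 = 1.8225
Step 4: Sum = 3.4969 + 5.0625 + 1.8225 = 10.3819
Step 5: Delta E = sqrt(10.3819) = 3.22

3.22 Delta E


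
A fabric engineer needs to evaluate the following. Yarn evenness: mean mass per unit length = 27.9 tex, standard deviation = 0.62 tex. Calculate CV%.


Formula: CV% = (standard deviation / mean) * 100
Step 1: Ratio = 0.62 / 27.9 = 0.022222
Step 2: CV% = 0.022222 * 100 = 2.2222% ≈ 2.2%

2.2%


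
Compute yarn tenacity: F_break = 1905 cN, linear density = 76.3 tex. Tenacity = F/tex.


Formula: Tenacity = Breaking force / Linear density
Tenacity = 1905 cN / 76.3 tex
Tenacity = 24.97 cN/tex

24.97 cN/tex


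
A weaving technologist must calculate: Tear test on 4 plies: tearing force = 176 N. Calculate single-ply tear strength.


Formula: Per-ply strength = Total force / Number of plies
Per-ply = 176 N / 4
Per-ply = 44 N

44 N


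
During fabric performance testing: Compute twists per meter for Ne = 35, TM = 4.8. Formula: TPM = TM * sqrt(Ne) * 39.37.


Formula: TPM = TM * sqrt(Ne) * 39.37
Step 1: sqrt(Ne) = sqrt(35) = 5.9161
Step 2: TM * sqrt(Ne) = 4.8 * 5.9161 = 28.3973
Step 3: TPM = 28.3973 * 39.37 = 1118 twists/m

1118 twists/m


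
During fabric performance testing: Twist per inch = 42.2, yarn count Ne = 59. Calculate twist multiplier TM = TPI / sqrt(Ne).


Formula: TM = TPI / sqrt(Ne)
Step 1: sqrt(Ne) = sqrt(59) = 7.6811
Step 2: TM = 42.2 / 7.6811 = 5.49

5.49 TM


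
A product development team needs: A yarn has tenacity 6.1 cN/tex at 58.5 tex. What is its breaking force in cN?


Formula: Breaking force = Tenacity * Linear density
F = 6.1 cN/tex * 58.5 tex
F = 356.85 cN

356.85 cN


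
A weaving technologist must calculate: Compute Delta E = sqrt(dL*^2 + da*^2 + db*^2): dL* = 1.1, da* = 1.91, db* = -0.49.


Formula: Delta E = sqrt(dL*^2 + da*^2 + db*^2)
Step 1: dL*^2 = 1.1^2 = 1.21
Step 2: da*^2 = 1.91^2 = 3.6481
Step 3: db*^2 = (-0.49)^2 = 0.2401
Step 4: Sum = 1.21 + 3.6481 + 0.2401 = 5.0982
Step 5: Delta E = sqrt(5.0982) = 2.26

2.26 Delta E


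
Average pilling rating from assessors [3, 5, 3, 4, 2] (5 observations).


Formula: Mean = sum / count
Sum = 3 + 5 + 3 + 4 + 2 = 17
Mean = 17 / 5 = 3.4

3.4


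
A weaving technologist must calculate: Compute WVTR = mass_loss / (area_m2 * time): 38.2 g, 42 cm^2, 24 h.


Formula: WVTR = mass_loss / (area * time)
Step 1: Convert area: 42 cm^2 = 0.0042 m^2
Step 2: WVTR = 38.2 g / (0.0042 m^2 * 24 h)
Step 3: WVTR = 38.2 / 0.1008 = 379.0 g/m^2/h

379.0 g/m^2/h


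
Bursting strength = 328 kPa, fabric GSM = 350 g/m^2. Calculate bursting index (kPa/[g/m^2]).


Formula: Bursting Index = Bursting Strength / Fabric GSM
BI = 328 kPa / 350 g/m^2
BI = 0.937 kPa/(g/m^2)

0.937 kPa/(g/m^2)


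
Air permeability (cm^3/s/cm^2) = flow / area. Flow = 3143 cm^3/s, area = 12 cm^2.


Formula: Air Permeability = Airflow / Test Area
AP = 3143 cm^3/s / 12 cm^2
AP = 261.9 cm^3/s/cm^2

261.9 cm^3/s/cm^2


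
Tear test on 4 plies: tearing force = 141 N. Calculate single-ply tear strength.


Formula: Per-ply strength = Total force / Number of plies
Per-ply = 141 N / 4
Per-ply = 35.25 N

35.25 N


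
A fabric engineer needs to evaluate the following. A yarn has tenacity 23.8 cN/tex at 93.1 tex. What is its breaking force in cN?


Formula: Breaking force = Tenacity * Linear density
F = 23.8 cN/tex * 93.1 tex
F = 2215.78 cN

2215.78 cN


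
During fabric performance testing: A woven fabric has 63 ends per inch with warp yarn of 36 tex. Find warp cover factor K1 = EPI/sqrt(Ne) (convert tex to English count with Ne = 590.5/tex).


Formula: K1 = EPI / sqrt(Ne), with Ne = 590.5 / tex_warp
Step 1: Ne = 590.5 / 36 = 16.403
Step 2: sqrt(Ne) = sqrt(16.403) = 4.0501
Step 3: K1 = 63 / 4.0501 = 15.6

15.6


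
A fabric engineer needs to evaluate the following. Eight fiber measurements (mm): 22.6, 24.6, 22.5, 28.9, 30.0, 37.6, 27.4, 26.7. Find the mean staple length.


Formula: Mean = sum of lengths / count
Sum = 22.6 + 24.6 + 22.5 + 28.9 + 30.0 + 37.6 + 27.4 + 26.7
Sum = 220.3 mm
Mean = 220.3 / 8 = 27.54 mm

27.54 mm


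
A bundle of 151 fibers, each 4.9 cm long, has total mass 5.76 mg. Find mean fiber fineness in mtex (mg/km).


Formula: fineness (mtex) = mass (mg) / total length (km) = (mass_mg / total_length_m) * 1000
Step 1: Convert fiber length: 4.9 cm = 0.049 m
Step 2: Total fiber length = 151 * 0.049 = 7.399 m
Step 3: Linear density = 5.76 mg / 7.399 m = 0.7785 mg/m
Step 4: fineness = 0.7785 * 1000 = 778.5 mtex

778.5 mtex


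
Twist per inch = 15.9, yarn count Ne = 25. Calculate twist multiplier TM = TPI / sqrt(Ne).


Formula: TM = TPI / sqrt(Ne)
Step 1: sqrt(Ne) = sqrt(25) = 5
Step 2: TM = 15.9 / 5 = 3.18

3.18 TM


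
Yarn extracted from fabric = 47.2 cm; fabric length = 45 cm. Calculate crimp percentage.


Formula: Crimp% = ((L_yarn - L_fabric) / L_fabric) * 100
Step 1: Extension = 47.2 - 45 = 2.2 cm
Step 2: Crimp% = (2.2 / 45) * 100
Step 3: Crimp% = 0.048889 * 100 = 4.8889% ≈ 4.9%

4.9%


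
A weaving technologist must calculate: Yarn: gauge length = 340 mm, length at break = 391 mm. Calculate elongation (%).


Formula: Elongation (%) = ((L_break - L0) / L0) * 100
Step 1: Extension = 391 - 340 = 51 mm
Step 2: Elongation = (51 / 340) * 100
Step 3: Elongation = 0.15 * 100 = 15.0%

15.0%


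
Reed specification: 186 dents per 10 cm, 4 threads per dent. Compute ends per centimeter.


Formula: EPC = (dents per 10 cm * ends per dent) / 10
Step 1: Total ends per 10 cm = 186 * 4 = 744
Step 2: EPC = 744 / 10 = 74.4 ends/cm

74.4 ends/cm


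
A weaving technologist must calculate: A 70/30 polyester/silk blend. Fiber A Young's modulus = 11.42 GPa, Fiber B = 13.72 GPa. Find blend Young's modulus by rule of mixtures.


Formula: Blend property = (fraction_A * property_A) + (fraction_B * property_B)
Step 1: Contribution A = 70/100 * 11.42 GPa = 7.994 GPa
Step 2: Contribution B = 30/100 * 13.72 GPa = 4.116 GPa
Step 3: Blend Young's modulus = 7.994 + 4.116 = 12.11 GPa

12.11 GPa


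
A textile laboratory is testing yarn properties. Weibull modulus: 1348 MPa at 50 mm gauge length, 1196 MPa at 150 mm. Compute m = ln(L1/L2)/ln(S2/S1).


Formula: m = ln(L1/L2) / ln(S2/S1)
Step 1: ln(L1/L2) = ln(50/150) = -1.09861
Step 2: S2/S1 = 1196/1348 = 0.88724
Step 3: ln(S2/S1) = ln(0.88724) = -0.11964
Step 4: m = -1.09861 / -0.11964 = 9.18

9.18 (Weibull m)


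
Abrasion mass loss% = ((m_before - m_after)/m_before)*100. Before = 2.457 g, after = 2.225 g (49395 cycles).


Formula: Mass loss% = ((m_before - m_after) / m_before) * 100
Step 1: Mass loss = 2.457 - 2.225 = 0.232 g
Step 2: Ratio = 0.232 / 2.457 = 0.0944241
Step 3: Mass loss% = 0.0944241 * 100 = 9.44241% ≈ 9.44%

9.44%


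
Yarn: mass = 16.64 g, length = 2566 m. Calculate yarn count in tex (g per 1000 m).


Formula: Tex = (mass_g / length_m) * 1000
Substituting: Tex = (16.64 / 2566) * 1000
Intermediate: 16.64 / 2566 = 0.0064848 g/m
Tex = 0.0064848 * 1000 = 6.48 tex

6.48 tex


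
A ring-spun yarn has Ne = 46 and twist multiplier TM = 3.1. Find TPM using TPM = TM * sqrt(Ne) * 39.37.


Formula: TPM = TM * sqrt(Ne) * 39.37
Step 1: sqrt(Ne) = sqrt(46) = 6.7823
Step 2: TM * sqrt(Ne) = 3.1 * 6.7823 = 21.0251
Step 3: TPM = 21.0251 * 39.37 = 828 twists/m

828 twists/m


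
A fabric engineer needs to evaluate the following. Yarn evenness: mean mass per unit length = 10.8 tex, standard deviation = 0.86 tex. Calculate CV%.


Formula: CV% = (standard deviation / mean) * 100
Step 1: Ratio = 0.86 / 10.8 = 0.07963
Step 2: CV% = 0.07963 * 100 = 7.963% ≈ 8.0%

8.0%


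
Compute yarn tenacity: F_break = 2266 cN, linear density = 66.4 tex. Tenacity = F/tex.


Formula: Tenacity = Breaking force / Linear density
Tenacity = 2266 cN / 66.4 tex
Tenacity = 34.13 cN/tex

34.13 cN/tex


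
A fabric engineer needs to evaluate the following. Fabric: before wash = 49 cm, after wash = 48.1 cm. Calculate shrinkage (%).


Formula: Shrinkage% = ((L_before - L_after) / L_before) * 100
Step 1: Shrinkage = 49 - 48.1 = 0.9 cm
Step 2: Shrinkage% = (0.9 / 49) * 100
Step 3: Shrinkage% = 0.018367 * 100 = 1.8367% ≈ 1.8%

1.8%


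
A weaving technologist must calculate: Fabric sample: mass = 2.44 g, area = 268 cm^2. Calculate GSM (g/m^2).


Formula: GSM = mass_g / area_m2
Step 1: Convert area: 268 cm^2 = 268 / 10000 = 0.0268 m^2
Step 2: GSM = 2.44 g / 0.0268 m^2 = 91.0 g/m^2

91.0 g/m^2


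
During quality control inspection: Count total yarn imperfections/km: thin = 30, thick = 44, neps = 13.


Formula: Total = thin places + thick places + neps
Total = 30 + 44 + 13
Total = 87 imperfections/km

87 imperfections/km


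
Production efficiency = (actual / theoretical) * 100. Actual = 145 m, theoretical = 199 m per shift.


Formula: Efficiency% = (Actual output / Theoretical output) * 100
Efficiency% = (145 / 199) * 100
Efficiency% = 0.728643 * 100 = 72.8643% ≈ 72.9%

72.9%


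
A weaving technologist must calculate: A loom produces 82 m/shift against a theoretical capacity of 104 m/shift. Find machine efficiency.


Formula: Efficiency% = (Actual output / Theoretical output) * 100
Efficiency% = (82 / 104) * 100
Efficiency% = 0.788462 * 100 = 78.8462% ≈ 78.8%

78.8%


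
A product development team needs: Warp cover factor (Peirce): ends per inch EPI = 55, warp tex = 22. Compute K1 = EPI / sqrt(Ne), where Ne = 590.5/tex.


Formula: K1 = EPI / sqrt(Ne), with Ne = 590.5 / tex_warp
Step 1: Ne = 590.5 / 22 = 26.841
Step 2: sqrt(Ne) = sqrt(26.841) = 5.1808
Step 3: K1 = 55 / 5.1808 = 10.6

10.6


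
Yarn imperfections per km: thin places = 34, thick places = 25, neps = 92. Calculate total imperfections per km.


Formula: Total = thin places + thick places + neps
Total = 34 + 25 + 92
Total = 151 imperfections/km

151 imperfections/km


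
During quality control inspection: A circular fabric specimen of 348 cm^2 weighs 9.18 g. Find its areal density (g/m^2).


Formula: GSM = mass_g / area_m2
Step 1: Convert area: 348 cm^2 = 348 / 10000 = 0.0348 m^2
Step 2: GSM = 9.18 g / 0.0348 m^2 = 263.8 g/m^2

263.8 g/m^2


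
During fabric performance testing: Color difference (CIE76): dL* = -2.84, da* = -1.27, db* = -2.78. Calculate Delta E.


Formula: Delta E = sqrt(dL*^2 + da*^2 + db*^2)
Step 1: dL*^2 = (-2.84)^2 = 8.0656
Step 2: da*^2 = (-1.27)^2 = 1.6129
Step 3: db*^2 = (-2.78)^2 = 7.7284
Step 4: Sum = 8.0656 + 1.6129 + 7.7284 = 17.4069
Step 5: Delta E = sqrt(17.4069) = 4.17

4.17 Delta E


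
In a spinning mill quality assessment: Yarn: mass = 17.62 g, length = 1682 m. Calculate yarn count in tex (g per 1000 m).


Formula: Tex = (mass_g / length_m) * 1000
Substituting: Tex = (17.62 / 1682) * 1000
Intermediate: 17.62 / 1682 = 0.01047562 g/m
Tex = 0.01047562 * 1000 = 10.48 tex

10.48 tex


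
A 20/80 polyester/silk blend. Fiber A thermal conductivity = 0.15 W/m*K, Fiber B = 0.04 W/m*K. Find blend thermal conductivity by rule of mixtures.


Formula: Blend property = (fraction_A * property_A) + (fraction_B * property_B)
Step 1: Contribution A = 20/100 * 0.15 W/m*K = 0.03 W/m*K
Step 2: Contribution B = 80/100 * 0.04 W/m*K = 0.032 W/m*K
Step 3: Blend thermal conductivity = 0.03 + 0.032 = 0.062 W/m*K

0.062 W/m*K


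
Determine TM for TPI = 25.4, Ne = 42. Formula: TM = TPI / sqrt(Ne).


Formula: TM = TPI / sqrt(Ne)
Step 1: sqrt(Ne) = sqrt(42) = 6.4807
Step 2: TM = 25.4 / 6.4807 = 3.92

3.92 TM


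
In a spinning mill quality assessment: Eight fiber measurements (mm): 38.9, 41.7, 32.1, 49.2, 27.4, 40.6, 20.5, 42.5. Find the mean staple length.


Formula: Mean = sum of lengths / count
Sum = 38.9 + 41.7 + 32.1 + 49.2 + 27.4 + 40.6 + 20.5 + 42.5
Sum = 292.9 mm
Mean = 292.9 / 8 = 36.61 mm

36.61 mm


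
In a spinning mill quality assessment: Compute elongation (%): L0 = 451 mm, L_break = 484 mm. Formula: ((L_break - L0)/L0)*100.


Formula: Elongation (%) = ((L_break - L0) / L0) * 100
Step 1: Extension = 484 - 451 = 33 mm
Step 2: Elongation = (33 / 451) * 100
Step 3: Elongation = 0.073171 * 100 = 7.3171% ≈ 7.3%

7.3%


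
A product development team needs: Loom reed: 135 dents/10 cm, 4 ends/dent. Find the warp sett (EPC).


Formula: EPC = (dents per 10 cm * ends per dent) / 10
Step 1: Total ends per 10 cm = 135 * 4 = 540
Step 2: EPC = 540 / 10 = 54.0 ends/cm

54.0 ends/cm


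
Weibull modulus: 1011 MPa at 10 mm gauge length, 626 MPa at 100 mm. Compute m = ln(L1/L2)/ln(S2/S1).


Formula: m = ln(L1/L2) / ln(S2/S1)
Step 1: ln(L1/L2) = ln(10/100) = -2.30259
Step 2: S2/S1 = 626/1011 = 0.61919
Step 3: ln(S2/S1) = ln(0.61919) = -0.47934
Step 4: m = -2.30259 / -0.47934 = 4.80

4.80 (Weibull m)


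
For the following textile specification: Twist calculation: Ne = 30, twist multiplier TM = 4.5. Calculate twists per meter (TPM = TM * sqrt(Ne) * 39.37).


Formula: TPM = TM * sqrt(Ne) * 39.37
Step 1: sqrt(Ne) = sqrt(30) = 5.4772
Step 2: TM * sqrt(Ne) = 4.5 * 5.4772 = 24.6474
Step 3: TPM = 24.6474 * 39.37 = 970 twists/m

970 twists/m


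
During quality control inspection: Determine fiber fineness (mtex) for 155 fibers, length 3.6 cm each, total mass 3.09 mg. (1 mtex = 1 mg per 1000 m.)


Formula: fineness (mtex) = mass (mg) / total length (km) = (mass_mg / total_length_m) * 1000
Step 1: Convert fiber length: 3.6 cm = 0.036 m
Step 2: Total fiber length = 155 * 0.036 = 5.58 m
Step 3: Linear density = 3.09 mg / 5.58 m = 0.5538 mg/m
Step 4: fineness = 0.5538 * 1000 = 553.8 mtex

553.8 mtex
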